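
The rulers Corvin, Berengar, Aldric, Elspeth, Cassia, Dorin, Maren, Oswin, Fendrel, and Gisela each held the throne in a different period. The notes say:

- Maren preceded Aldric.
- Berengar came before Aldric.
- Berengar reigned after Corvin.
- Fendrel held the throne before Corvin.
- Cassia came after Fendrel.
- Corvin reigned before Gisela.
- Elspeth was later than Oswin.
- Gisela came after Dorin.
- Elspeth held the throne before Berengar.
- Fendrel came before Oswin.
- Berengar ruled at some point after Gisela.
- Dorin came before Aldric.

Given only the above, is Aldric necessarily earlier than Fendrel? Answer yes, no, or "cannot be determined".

no

Tracing the constraints gives Fendrel → Corvin → Berengar → Aldric, so Fendrel must come before Aldric.
That means Aldric cannot be before Fendrel.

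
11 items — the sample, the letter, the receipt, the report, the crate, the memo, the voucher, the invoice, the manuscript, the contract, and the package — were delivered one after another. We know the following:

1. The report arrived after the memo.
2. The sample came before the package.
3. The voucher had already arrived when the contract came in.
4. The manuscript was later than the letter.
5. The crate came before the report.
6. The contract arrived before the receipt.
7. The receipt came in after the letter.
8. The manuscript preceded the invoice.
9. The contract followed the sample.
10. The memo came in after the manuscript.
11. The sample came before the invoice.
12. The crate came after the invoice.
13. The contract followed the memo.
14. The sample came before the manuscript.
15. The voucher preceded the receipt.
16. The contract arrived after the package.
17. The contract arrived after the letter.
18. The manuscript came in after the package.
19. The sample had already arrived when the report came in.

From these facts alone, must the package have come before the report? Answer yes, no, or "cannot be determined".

yes

Chain the constraints: the package → the manuscript → the memo → the report. Each link is directly stated, so the package comes before the report.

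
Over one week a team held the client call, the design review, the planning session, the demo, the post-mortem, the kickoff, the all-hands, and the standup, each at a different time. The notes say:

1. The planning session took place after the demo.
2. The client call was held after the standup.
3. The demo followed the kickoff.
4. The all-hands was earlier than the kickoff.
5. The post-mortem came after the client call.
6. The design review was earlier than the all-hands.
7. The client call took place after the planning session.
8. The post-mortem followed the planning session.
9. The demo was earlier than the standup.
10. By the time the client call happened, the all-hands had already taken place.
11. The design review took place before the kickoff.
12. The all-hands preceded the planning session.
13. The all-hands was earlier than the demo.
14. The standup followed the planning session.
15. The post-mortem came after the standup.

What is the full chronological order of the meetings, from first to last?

the design review, the all-hands, the kickoff, the demo, the planning session, the standup, the client call, the post-mortem

The constraints fix every adjacent pair, so only one ordering works:
the design review → the all-hands → the kickoff → the demo → the planning session → the standup → the client call → the post-mortem.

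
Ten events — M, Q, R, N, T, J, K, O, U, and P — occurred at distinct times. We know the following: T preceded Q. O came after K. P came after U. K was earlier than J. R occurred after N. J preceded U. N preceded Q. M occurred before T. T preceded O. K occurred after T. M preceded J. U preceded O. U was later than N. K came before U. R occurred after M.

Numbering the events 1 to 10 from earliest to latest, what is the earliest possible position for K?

M and T must both come before K — 2 forced predecessors.
Nothing else is forced ahead of K, so its earliest slot is position 2 + 1 = 3.

3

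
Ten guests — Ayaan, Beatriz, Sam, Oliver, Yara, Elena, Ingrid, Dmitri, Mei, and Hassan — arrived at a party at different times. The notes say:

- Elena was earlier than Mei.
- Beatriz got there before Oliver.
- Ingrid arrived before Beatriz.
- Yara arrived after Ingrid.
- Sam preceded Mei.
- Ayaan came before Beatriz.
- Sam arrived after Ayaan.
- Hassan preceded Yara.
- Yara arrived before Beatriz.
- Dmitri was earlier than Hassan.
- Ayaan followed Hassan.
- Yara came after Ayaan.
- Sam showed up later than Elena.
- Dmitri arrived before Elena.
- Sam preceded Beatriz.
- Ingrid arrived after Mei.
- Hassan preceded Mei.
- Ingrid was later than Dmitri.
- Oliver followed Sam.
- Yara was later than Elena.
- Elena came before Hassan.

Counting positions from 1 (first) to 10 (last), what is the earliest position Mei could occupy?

Ayaan, Dmitri, Elena, Hassan, and Sam must all come before Mei — 5 forced predecessors.
Nothing else is forced ahead of Mei, so their earliest slot is position 5 + 1 = 6.

6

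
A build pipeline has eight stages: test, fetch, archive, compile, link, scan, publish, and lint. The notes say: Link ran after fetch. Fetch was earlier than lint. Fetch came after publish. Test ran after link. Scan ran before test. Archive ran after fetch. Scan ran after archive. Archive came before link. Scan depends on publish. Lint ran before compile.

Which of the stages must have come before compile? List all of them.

Directly stated before compile: lint.
Fetch reaches compile via fetch → lint → compile.
Publish reaches compile via publish → fetch → lint → compile.
No chain forces archive (or any of the others) ahead of compile.

fetch, lint, publish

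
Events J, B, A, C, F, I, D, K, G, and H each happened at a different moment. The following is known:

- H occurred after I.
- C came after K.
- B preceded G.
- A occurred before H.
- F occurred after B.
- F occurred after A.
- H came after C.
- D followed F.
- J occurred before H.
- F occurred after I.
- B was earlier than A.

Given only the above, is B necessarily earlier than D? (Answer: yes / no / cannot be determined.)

yes

Chain the constraints: B → F → D. Each link is directly stated, so B comes before D.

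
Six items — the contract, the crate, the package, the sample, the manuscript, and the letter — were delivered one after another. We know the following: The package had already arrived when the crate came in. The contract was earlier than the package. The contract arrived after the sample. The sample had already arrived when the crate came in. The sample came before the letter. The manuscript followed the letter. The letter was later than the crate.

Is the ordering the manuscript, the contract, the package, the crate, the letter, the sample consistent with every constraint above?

no

The constraints require the sample before the letter, but in the proposed sequence the letter appears ahead of the sample. That one violation is enough.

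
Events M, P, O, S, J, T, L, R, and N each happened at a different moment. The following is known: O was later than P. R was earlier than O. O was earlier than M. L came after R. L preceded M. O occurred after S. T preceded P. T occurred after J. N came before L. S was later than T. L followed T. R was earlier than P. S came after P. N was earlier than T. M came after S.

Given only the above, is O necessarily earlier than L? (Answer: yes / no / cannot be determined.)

cannot be determined

No chain of stated constraints runs from O to L, and none runs from L to O either.
So the relative order of O and L is not fixed by the given facts.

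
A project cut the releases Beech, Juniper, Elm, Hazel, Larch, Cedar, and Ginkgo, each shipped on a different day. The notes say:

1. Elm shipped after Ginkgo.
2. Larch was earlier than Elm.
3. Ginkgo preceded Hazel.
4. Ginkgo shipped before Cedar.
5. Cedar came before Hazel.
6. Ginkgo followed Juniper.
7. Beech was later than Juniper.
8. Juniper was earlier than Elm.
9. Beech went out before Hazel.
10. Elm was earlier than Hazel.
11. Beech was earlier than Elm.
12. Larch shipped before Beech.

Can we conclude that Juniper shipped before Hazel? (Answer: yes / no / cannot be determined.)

Chain the constraints: Juniper → Ginkgo → Hazel. Each link is directly stated, so Juniper comes before Hazel.

yes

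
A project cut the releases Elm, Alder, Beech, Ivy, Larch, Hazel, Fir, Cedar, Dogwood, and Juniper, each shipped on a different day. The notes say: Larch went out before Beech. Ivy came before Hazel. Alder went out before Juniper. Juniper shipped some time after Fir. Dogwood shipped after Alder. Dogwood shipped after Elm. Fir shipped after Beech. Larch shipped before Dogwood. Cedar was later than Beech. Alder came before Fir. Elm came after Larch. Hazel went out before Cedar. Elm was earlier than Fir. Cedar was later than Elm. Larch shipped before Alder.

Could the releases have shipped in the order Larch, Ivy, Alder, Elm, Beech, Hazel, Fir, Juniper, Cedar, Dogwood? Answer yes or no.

Check each stated constraint against the proposed order — e.g. Alder is ahead of Dogwood; Larch is ahead of Dogwood. Every pair is in the required order; nothing is violated.

yes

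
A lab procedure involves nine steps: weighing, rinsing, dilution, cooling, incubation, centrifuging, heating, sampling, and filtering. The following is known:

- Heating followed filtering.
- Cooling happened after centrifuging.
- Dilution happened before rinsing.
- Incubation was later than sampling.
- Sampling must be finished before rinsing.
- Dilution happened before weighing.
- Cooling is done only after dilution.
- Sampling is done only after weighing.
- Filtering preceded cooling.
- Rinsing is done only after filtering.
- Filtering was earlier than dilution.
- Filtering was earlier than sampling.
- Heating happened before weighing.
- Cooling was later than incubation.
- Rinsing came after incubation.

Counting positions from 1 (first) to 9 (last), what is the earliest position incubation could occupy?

Dilution, filtering, heating, sampling, and weighing must all come before incubation — 5 forced predecessors.
Nothing else is forced ahead of incubation, so its earliest slot is position 5 + 1 = 6.

6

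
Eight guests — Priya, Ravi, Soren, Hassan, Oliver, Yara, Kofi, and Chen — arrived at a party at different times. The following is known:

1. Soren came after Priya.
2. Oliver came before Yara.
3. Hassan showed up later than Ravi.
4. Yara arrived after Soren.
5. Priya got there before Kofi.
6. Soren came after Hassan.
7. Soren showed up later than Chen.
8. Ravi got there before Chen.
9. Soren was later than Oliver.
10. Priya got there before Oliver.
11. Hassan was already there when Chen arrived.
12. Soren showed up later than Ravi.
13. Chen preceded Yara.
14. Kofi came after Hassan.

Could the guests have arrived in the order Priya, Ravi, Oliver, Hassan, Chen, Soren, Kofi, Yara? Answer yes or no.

yes

Check each stated constraint against the proposed order — e.g. Priya is ahead of Soren; Priya is ahead of Kofi. Every pair is in the required order; nothing is violated.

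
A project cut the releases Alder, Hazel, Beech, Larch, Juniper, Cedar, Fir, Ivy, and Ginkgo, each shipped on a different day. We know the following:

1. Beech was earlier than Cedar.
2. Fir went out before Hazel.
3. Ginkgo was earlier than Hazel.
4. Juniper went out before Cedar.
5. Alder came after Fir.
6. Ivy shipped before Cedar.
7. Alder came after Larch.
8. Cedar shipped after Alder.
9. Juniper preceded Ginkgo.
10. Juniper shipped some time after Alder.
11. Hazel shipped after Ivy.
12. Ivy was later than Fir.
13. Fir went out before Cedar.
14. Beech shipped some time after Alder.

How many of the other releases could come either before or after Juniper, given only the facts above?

2

Forced before Juniper: Alder, Fir, and Larch; forced after Juniper: Cedar, Ginkgo, and Hazel.
That leaves Beech and Ivy with no forced order relative to Juniper — 2.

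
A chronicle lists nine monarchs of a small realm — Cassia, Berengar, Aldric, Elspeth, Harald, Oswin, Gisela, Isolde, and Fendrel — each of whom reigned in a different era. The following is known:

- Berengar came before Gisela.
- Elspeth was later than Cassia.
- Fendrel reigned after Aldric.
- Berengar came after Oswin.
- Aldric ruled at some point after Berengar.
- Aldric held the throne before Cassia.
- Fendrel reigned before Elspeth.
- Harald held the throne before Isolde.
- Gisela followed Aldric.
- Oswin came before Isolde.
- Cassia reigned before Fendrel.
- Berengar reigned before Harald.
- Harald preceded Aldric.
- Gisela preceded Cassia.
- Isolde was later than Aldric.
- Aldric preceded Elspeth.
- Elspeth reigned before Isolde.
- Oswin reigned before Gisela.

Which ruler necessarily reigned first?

Oswin has a chain of constraints placing them before every other ruler, so Oswin must be first.

Oswin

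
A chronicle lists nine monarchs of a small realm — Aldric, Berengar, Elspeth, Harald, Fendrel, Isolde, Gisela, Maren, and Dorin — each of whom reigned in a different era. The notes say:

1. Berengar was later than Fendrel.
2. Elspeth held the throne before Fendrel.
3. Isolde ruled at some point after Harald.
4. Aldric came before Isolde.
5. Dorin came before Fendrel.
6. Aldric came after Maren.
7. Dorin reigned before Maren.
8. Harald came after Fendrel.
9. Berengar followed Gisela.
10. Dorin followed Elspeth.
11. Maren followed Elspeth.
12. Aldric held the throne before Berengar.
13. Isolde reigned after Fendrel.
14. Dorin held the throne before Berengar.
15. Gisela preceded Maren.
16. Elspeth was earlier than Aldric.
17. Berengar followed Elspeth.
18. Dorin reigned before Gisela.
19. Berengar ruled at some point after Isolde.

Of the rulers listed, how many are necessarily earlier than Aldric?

4

Directly stated before Aldric: Elspeth and Maren.
Dorin reaches Aldric via Dorin → Maren → Aldric.
Gisela reaches Aldric via Gisela → Maren → Aldric.
No chain forces Berengar (or any of the others) ahead of Aldric.
That's Dorin, Elspeth, Gisela, and Maren — 4 in all.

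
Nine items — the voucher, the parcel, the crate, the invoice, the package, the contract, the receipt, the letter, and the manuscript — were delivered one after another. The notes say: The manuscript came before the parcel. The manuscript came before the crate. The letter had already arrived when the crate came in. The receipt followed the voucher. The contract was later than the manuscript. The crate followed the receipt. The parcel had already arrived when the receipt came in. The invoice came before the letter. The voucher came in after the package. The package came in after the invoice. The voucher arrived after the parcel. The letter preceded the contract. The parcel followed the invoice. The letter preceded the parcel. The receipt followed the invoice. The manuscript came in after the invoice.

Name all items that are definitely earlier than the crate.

the invoice, the letter, the manuscript, the package, the parcel, the receipt, the voucher

Directly stated before the crate: the letter, the manuscript, and the receipt.
The invoice reaches the crate via the invoice → the letter → the crate.
The package reaches the crate via the package → the voucher → the receipt → the crate.
The parcel reaches the crate via the parcel → the receipt → the crate.
Likewise the voucher reaches the crate by chaining the stated constraints.
No chain forces the contract ahead of the crate.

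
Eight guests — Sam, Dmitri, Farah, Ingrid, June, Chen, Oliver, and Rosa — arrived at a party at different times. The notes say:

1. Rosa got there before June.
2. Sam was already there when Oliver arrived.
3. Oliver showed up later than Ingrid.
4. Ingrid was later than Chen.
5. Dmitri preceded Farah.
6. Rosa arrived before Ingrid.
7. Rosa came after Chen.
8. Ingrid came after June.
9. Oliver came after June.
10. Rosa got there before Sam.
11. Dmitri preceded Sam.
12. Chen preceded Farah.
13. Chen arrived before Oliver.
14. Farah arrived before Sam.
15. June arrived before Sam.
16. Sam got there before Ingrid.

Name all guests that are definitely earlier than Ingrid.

Directly stated before Ingrid: Chen, June, Rosa, and Sam.
Dmitri reaches Ingrid via Dmitri → Sam → Ingrid.
Farah reaches Ingrid via Farah → Sam → Ingrid.
No chain forces Oliver ahead of Ingrid.

Chen, Dmitri, Farah, June, Rosa, Sam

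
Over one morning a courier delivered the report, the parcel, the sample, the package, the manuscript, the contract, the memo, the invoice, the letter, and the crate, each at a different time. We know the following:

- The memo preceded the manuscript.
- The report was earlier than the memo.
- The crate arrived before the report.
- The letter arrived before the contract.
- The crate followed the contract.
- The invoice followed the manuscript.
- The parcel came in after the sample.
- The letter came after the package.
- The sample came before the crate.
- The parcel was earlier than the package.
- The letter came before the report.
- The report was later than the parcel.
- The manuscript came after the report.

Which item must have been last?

the invoice

Every other item has a chain of constraints placing it before the invoice, so the invoice is last.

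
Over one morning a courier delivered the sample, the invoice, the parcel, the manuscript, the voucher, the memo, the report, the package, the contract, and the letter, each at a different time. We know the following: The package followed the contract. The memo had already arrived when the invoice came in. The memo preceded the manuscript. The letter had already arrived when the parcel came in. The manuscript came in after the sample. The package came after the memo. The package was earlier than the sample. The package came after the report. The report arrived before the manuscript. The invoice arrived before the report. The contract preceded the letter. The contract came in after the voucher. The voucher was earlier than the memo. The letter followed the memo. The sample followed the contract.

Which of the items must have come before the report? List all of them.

Directly stated before the report: the invoice.
The memo reaches the report via the memo → the invoice → the report.
The voucher reaches the report via the voucher → the memo → the invoice → the report.
No chain forces the sample (or any of the others) ahead of the report.

the invoice, the memo, the voucher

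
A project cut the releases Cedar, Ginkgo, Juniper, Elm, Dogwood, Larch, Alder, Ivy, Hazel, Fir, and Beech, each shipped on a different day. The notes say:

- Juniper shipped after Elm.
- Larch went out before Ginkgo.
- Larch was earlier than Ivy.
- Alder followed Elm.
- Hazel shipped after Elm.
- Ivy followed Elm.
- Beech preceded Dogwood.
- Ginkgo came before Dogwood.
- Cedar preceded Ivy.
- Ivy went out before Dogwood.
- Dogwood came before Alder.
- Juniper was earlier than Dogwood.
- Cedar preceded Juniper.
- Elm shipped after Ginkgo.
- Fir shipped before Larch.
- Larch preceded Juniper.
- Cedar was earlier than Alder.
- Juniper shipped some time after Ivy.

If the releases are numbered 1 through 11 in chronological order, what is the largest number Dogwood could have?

Dogwood must come before Alder — 1 release forced after it.
Everything else can be placed before Dogwood in some valid order, so Dogwood can sit as late as position 11 − 1 = 10.

10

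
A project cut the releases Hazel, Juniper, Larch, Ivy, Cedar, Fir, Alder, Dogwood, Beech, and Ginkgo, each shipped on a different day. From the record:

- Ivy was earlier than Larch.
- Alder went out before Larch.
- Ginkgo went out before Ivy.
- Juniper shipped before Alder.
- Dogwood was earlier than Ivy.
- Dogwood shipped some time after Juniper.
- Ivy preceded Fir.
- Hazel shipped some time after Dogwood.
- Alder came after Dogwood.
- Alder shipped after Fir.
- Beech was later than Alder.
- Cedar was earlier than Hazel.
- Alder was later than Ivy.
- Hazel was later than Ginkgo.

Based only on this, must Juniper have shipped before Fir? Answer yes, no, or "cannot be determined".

yes

Chain the constraints: Juniper → Dogwood → Ivy → Fir. Each link is directly stated, so Juniper comes before Fir.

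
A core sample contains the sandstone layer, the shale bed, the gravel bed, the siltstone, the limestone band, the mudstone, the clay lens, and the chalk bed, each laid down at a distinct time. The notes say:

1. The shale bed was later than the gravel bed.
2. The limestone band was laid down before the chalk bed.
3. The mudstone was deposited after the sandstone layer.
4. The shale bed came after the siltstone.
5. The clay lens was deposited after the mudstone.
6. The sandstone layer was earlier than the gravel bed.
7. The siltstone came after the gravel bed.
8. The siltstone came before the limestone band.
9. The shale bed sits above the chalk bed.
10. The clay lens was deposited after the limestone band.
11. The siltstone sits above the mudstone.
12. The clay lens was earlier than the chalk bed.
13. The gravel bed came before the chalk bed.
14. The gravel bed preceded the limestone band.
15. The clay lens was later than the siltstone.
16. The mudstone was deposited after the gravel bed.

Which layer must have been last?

Every other layer has a chain of constraints placing it before the shale bed, so the shale bed is last.

the shale bed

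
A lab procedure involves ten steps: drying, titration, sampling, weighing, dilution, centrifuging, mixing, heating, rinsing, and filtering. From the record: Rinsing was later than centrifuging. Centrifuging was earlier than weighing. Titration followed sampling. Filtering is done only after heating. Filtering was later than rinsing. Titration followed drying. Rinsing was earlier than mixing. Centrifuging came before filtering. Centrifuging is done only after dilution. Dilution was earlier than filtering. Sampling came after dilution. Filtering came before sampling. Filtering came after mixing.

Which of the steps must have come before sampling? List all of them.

Directly stated before sampling: dilution and filtering.
Centrifuging reaches sampling via centrifuging → filtering → sampling.
Heating reaches sampling via heating → filtering → sampling.
Mixing reaches sampling via mixing → filtering → sampling.
Likewise rinsing reaches sampling by chaining the stated constraints.

centrifuging, dilution, filtering, heating, mixing, rinsing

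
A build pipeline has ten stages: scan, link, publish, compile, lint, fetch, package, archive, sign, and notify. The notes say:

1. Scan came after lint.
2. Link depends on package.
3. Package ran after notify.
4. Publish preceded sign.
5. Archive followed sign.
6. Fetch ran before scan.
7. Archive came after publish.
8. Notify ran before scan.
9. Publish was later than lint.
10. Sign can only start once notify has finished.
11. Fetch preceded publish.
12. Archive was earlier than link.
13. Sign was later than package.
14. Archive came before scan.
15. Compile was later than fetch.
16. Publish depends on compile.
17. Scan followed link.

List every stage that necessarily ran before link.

archive, compile, fetch, lint, notify, package, publish, sign

Directly stated before link: archive and package.
Compile reaches link via compile → publish → archive → link.
Fetch reaches link via fetch → publish → archive → link.
Lint reaches link via lint → publish → archive → link.
Likewise notify, publish, and sign each reach link by chaining the stated constraints.
No chain forces scan ahead of link.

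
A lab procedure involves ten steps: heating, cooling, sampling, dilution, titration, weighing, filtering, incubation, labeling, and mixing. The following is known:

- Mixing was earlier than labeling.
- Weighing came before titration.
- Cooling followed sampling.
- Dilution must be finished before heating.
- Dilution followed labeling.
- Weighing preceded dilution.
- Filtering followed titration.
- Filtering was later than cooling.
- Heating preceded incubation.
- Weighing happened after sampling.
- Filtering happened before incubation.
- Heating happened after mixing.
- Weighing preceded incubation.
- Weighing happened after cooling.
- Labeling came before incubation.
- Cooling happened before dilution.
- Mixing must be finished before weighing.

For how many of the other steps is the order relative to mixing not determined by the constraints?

2

Forced after mixing: dilution, filtering, heating, incubation, labeling, titration, and weighing.
That leaves cooling and sampling with no forced order relative to mixing — 2.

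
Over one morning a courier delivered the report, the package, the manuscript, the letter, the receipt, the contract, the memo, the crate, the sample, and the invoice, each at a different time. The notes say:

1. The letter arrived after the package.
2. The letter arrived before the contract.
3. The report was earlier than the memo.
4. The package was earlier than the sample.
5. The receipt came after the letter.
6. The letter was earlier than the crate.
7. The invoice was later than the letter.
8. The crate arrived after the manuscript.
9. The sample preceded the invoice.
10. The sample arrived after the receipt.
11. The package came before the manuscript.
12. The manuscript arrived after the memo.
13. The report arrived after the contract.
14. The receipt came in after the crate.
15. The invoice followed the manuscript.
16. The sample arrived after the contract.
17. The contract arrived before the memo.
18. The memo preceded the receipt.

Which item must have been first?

the package

The package has a chain of constraints placing it before every other item, so the package must be first.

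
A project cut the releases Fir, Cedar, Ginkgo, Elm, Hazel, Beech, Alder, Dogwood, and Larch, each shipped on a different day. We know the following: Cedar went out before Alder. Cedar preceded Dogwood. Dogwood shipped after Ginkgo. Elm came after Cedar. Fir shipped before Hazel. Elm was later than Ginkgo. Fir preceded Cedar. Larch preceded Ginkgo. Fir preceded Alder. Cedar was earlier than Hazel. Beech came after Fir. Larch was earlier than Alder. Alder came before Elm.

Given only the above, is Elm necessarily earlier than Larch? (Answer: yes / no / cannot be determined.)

Tracing the constraints gives Larch → Ginkgo → Elm, so Larch must come before Elm.
That means Elm cannot be before Larch.

no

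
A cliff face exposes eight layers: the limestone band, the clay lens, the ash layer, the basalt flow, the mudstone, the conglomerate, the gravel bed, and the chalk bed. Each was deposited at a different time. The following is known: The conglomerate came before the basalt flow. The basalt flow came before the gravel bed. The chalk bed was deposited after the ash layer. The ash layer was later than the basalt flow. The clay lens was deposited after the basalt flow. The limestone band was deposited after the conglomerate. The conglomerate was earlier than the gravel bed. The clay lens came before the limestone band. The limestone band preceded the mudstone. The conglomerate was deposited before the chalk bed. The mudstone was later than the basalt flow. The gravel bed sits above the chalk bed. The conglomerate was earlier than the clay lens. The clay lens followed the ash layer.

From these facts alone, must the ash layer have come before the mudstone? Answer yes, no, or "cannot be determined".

yes

Chain the constraints: the ash layer → the clay lens → the limestone band → the mudstone. Each link is directly stated, so the ash layer comes before the mudstone.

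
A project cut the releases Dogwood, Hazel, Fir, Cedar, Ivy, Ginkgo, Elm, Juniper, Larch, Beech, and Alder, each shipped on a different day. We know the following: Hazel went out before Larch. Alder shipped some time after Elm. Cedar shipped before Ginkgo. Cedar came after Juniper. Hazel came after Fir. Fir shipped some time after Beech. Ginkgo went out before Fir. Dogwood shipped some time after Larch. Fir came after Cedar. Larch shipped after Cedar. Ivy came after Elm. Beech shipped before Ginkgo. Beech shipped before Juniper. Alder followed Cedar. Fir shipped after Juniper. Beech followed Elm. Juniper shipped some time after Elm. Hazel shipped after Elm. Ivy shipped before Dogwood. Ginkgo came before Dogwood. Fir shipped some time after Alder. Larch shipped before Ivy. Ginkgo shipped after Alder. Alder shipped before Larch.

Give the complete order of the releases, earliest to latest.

The constraints fix every adjacent pair, so only one ordering works:
Elm → Beech → Juniper → Cedar → Alder → Ginkgo → Fir → Hazel → Larch → Ivy → Dogwood.

Elm, Beech, Juniper, Cedar, Alder, Ginkgo, Fir, Hazel, Larch, Ivy, Dogwood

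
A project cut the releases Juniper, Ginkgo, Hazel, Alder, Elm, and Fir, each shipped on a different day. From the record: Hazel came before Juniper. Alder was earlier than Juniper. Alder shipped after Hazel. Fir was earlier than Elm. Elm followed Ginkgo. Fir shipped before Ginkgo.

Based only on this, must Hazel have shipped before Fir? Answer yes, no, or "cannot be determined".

No chain of stated constraints runs from Hazel to Fir, and none runs from Fir to Hazel either.
So the relative order of Hazel and Fir is not fixed by the given facts.

cannot be determined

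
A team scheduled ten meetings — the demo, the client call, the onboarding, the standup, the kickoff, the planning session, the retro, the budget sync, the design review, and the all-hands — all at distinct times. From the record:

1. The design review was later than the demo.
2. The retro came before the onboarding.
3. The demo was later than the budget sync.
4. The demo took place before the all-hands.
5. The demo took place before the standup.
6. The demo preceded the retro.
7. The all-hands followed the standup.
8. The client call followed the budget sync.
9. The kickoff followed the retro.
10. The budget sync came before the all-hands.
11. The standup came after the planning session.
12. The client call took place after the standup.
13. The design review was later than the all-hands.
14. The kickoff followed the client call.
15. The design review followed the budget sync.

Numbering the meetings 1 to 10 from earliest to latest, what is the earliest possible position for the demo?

The budget sync must come before the demo — 1 forced predecessor.
Nothing else is forced ahead of the demo, so its earliest slot is position 1 + 1 = 2.

2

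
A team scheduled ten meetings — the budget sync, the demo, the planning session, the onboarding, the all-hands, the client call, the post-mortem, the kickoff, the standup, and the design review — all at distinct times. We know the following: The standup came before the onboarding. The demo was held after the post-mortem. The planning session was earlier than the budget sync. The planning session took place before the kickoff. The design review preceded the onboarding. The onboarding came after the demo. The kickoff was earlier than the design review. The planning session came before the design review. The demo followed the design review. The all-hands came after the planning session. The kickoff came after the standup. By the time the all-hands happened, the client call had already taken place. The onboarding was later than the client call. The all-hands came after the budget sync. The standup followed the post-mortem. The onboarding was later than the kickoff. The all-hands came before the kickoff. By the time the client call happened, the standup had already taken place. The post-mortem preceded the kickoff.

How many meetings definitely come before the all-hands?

Directly stated before the all-hands: the budget sync, the client call, and the planning session.
The post-mortem reaches the all-hands via the post-mortem → the standup → the client call → the all-hands.
The standup reaches the all-hands via the standup → the client call → the all-hands.
No chain forces the demo (or any of the others) ahead of the all-hands.
That's the budget sync, the client call, the planning session, the post-mortem, and the standup — 5 in all.

5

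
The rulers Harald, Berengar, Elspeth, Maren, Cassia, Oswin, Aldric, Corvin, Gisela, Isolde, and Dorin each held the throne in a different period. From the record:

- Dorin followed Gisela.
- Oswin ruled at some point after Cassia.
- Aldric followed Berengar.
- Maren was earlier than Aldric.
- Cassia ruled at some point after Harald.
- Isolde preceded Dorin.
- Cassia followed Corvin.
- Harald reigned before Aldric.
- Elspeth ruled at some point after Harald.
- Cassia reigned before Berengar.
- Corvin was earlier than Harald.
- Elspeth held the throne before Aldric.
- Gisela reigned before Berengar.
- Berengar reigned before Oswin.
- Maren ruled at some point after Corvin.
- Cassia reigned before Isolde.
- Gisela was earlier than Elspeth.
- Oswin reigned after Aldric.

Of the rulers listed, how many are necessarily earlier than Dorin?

5

Directly stated before Dorin: Gisela and Isolde.
Cassia reaches Dorin via Cassia → Isolde → Dorin.
Corvin reaches Dorin via Corvin → Cassia → Isolde → Dorin.
Harald reaches Dorin via Harald → Cassia → Isolde → Dorin.
No chain forces Oswin (or any of the others) ahead of Dorin.
That's Cassia, Corvin, Gisela, Harald, and Isolde — 5 in all.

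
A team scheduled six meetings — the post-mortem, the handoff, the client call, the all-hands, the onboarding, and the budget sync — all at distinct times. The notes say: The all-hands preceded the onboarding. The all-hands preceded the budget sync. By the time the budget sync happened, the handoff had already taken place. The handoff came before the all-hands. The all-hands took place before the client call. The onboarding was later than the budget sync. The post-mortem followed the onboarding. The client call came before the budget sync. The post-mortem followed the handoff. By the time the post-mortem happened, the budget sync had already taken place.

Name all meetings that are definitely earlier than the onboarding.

the all-hands, the budget sync, the client call, the handoff

Directly stated before the onboarding: the all-hands and the budget sync.
The client call reaches the onboarding via the client call → the budget sync → the onboarding.
The handoff reaches the onboarding via the handoff → the budget sync → the onboarding.
No chain forces the post-mortem ahead of the onboarding.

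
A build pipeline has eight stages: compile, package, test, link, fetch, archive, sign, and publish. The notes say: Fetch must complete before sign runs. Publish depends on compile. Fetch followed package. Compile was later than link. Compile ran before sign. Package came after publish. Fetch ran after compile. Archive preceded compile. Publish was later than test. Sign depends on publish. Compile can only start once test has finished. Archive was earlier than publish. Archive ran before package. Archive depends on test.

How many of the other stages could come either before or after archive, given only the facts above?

1

Forced before archive: test; forced after archive: compile, fetch, package, publish, and sign.
That leaves link with no forced order relative to archive — 1.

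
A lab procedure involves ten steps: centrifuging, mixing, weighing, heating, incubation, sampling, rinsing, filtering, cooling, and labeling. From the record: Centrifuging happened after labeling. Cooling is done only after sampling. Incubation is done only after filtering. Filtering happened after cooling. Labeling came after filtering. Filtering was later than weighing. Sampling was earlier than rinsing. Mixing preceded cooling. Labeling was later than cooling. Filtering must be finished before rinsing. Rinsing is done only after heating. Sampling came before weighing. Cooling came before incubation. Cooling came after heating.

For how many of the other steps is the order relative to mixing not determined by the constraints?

3

Forced after mixing: centrifuging, cooling, filtering, incubation, labeling, and rinsing.
That leaves heating, sampling, and weighing with no forced order relative to mixing — 3.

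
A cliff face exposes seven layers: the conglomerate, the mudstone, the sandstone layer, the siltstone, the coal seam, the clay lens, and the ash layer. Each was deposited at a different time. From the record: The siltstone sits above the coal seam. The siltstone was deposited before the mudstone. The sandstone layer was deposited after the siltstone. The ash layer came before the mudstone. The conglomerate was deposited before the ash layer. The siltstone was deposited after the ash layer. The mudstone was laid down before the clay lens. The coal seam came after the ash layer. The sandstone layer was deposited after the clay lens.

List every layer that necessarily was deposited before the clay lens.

Directly stated before the clay lens: the mudstone.
The ash layer reaches the clay lens via the ash layer → the mudstone → the clay lens.
The coal seam reaches the clay lens via the coal seam → the siltstone → the mudstone → the clay lens.
The conglomerate reaches the clay lens via the conglomerate → the ash layer → the mudstone → the clay lens.
Likewise the siltstone reaches the clay lens by chaining the stated constraints.
No chain forces the sandstone layer ahead of the clay lens.

the ash layer, the coal seam, the conglomerate, the mudstone, the siltstone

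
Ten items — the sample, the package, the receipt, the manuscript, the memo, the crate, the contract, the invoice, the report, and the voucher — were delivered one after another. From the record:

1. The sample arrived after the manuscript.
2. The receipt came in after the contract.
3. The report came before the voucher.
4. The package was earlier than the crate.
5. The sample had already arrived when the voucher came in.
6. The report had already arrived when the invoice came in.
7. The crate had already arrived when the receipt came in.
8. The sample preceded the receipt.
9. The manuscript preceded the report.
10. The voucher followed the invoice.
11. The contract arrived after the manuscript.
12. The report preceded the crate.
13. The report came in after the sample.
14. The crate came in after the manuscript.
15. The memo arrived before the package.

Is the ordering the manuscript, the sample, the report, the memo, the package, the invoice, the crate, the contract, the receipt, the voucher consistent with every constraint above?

Check each stated constraint against the proposed order — e.g. the report is ahead of the voucher; the sample is ahead of the voucher. Every pair is in the required order; nothing is violated.

yes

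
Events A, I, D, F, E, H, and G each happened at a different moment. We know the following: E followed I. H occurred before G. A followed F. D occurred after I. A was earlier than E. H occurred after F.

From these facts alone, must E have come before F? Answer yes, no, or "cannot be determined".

Tracing the constraints gives F → A → E, so F must come before E.
That means E cannot be before F.

no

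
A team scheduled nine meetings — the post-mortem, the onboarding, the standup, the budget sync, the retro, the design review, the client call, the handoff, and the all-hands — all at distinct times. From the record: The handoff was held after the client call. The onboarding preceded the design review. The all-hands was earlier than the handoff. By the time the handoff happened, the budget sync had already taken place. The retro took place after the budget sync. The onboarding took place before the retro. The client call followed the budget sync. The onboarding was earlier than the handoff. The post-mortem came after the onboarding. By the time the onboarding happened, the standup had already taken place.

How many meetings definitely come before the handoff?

Directly stated before the handoff: the all-hands, the budget sync, the client call, and the onboarding.
The standup reaches the handoff via the standup → the onboarding → the handoff.
That's the all-hands, the budget sync, the client call, the onboarding, and the standup — 5 in all.

5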